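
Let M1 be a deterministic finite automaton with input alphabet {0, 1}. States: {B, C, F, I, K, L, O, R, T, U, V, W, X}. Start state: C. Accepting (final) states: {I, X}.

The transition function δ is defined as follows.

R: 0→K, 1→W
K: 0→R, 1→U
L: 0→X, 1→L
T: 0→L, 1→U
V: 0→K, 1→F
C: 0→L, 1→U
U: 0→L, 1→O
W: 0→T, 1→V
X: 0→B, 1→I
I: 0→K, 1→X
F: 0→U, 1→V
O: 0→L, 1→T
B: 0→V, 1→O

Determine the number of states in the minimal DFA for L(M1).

6

Initial partition by acceptance: {I,X} | {B,C,F,K,L,O,R,T,U,V,W}.
Refine {B,C,F,K,L,O,R,T,U,V,W} on symbol 0: members go to different blocks, giving {B,C,F,K,O,R,T,U,V,W} and {L}.
On input 0, block {B,C,F,K,O,R,T,U,V,W} splits into {B,F,K,R,V,W} and {C,O,T,U}.
Refine {B,F,K,R,V,W} on symbol 0: members go to different blocks, giving {B,K,R,V} and {F,W}.
On input 1, block {B,K,R,V} splits into {R,V} and {B,K}.
The partition is now stable with 6 blocks: {I,X} | {R,V} | {L} | {C,O,T,U} | {F,W} | {B,K}.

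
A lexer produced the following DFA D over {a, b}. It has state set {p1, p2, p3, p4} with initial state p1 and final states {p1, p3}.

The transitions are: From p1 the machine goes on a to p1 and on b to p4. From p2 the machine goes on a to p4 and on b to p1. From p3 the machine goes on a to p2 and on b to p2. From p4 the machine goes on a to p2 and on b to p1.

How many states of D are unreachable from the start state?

1

No path from p1 leads to p3; the other 3 states are all reachable.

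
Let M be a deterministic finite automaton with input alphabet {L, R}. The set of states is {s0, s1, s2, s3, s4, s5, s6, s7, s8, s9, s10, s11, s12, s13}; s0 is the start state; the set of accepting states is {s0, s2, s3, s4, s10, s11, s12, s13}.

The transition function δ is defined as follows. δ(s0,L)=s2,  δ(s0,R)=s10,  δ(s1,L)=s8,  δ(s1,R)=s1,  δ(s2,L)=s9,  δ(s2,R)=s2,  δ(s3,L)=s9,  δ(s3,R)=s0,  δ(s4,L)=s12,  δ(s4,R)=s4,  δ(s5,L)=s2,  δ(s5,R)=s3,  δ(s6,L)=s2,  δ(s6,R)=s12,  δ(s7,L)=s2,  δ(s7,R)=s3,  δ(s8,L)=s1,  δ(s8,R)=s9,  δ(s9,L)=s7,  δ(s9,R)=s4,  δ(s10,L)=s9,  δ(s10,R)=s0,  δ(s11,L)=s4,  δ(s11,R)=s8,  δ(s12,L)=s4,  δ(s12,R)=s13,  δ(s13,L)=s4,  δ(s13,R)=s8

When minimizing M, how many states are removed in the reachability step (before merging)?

3

BFS from s0 reaches {s0, s1, s2, s3, s4, s7, s8, s9, s10, s12, s13}; the 3 state(s) s5, s6, s11 are never visited.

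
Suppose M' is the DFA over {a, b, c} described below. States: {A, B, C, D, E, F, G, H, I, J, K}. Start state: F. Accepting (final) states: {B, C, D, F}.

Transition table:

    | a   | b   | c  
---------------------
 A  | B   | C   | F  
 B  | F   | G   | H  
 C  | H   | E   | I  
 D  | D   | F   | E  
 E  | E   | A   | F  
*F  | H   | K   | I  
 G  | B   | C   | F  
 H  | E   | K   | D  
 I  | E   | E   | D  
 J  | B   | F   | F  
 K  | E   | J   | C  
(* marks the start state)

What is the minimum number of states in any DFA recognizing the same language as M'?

P0 = {B,C,D,F} | {A,E,G,H,I,J,K}.
On input a, block {B,C,D,F} splits into {B,D} and {C,F}.
On input a, block {B,D} splits into {B} and {D}.
Refine {A,E,G,H,I,J,K} on symbol a: members go to different blocks, giving {E,H,I,K} and {A,G,J}.
Split {E,H,I,K} by δ(·,b) → {E,K} and {H,I}.
The partition is now stable with 6 blocks: {B} | {E,K} | {C,F} | {D} | {A,G,J} | {H,I}.

6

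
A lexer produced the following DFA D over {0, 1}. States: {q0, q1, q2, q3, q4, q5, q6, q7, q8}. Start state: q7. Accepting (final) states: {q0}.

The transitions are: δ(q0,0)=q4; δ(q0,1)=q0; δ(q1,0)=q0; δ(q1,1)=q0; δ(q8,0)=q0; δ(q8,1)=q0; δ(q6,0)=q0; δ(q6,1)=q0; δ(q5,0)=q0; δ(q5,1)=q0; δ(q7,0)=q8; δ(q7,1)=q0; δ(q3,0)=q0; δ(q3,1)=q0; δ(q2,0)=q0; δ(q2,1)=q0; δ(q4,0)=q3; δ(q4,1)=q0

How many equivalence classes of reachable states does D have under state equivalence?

3

First remove the unreachable states {q1,q2,q5,q6}; 5 states remain.
Start with accepting vs non-accepting: {q0} | {q3,q4,q7,q8}.
On input 0, block {q3,q4,q7,q8} splits into {q3,q8} and {q4,q7}.
Stable partition: {q0} | {q3,q8} | {q4,q7} — 3 equivalence classes.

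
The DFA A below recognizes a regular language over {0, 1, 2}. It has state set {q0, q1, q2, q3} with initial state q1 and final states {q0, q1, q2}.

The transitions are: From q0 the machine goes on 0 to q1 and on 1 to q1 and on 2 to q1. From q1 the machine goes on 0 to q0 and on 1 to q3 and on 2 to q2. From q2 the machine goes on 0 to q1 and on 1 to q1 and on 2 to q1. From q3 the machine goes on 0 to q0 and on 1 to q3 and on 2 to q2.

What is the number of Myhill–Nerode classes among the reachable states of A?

3

All states are reachable from the start state.
Start with accepting vs non-accepting: {q0,q1,q2} | {q3}.
Refine {q0,q1,q2} on symbol 1: members go to different blocks, giving {q0,q2} and {q1}.
The partition is now stable with 3 blocks: {q0,q2} | {q3} | {q1}.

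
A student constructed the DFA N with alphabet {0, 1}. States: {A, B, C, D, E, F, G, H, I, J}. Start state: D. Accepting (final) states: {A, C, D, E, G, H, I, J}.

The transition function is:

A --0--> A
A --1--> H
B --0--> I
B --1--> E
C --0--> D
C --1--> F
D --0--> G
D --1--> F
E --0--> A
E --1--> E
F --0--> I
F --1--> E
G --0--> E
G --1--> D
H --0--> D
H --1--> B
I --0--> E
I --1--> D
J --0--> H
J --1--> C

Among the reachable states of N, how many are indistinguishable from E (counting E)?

Reachable states from the start: {A,B,D,E,F,G,H,I}. Unreachable: {C,J} — drop them.
P0 = {A,D,E,G,H,I} | {B,F}.
On input 1, block {A,D,E,G,H,I} splits into {A,E,G,I} and {D,H}.
On input 1, block {A,E,G,I} splits into {A,G,I} and {E}.
On input 0, block {A,G,I} splits into {G,I} and {A}.
Refine {D,H} on symbol 0: members go to different blocks, giving {D} and {H}.
No further refinement is possible. Final partition (6 blocks): {G,I} | {B,F} | {D} | {E} | {A} | {H}.
The equivalence class containing E is {E}, of size 1.

1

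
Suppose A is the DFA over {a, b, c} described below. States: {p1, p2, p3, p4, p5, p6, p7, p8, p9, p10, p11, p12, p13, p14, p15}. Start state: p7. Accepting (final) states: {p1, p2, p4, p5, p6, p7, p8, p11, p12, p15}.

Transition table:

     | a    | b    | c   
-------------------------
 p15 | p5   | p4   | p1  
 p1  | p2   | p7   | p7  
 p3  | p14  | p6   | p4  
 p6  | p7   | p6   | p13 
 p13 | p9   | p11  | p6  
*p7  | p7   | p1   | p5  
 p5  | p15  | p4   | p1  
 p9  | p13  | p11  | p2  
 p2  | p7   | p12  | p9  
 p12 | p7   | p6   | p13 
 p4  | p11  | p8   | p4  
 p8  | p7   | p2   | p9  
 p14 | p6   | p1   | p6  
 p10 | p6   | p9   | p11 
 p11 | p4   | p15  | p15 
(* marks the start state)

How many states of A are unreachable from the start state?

3

No path from p7 leads to p3, p10, p14; the other 12 states are all reachable.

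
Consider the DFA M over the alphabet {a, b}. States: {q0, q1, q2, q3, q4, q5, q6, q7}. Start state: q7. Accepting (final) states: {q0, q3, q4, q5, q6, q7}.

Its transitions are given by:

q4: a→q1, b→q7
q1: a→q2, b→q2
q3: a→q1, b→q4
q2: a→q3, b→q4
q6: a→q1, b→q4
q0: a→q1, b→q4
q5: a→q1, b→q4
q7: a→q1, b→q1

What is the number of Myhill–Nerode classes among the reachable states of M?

5

States {q0,q5,q6} cannot be reached from the start state, so discard them.
P0 = {q3,q4,q7} | {q1,q2}.
On input b, block {q3,q4,q7} splits into {q3,q4} and {q7}.
Split {q3,q4} by δ(·,b) → {q3} and {q4}.
Refine {q1,q2} on symbol a: members go to different blocks, giving {q1} and {q2}.
No further refinement is possible. Final partition (5 blocks): {q3} | {q1} | {q7} | {q4} | {q2}.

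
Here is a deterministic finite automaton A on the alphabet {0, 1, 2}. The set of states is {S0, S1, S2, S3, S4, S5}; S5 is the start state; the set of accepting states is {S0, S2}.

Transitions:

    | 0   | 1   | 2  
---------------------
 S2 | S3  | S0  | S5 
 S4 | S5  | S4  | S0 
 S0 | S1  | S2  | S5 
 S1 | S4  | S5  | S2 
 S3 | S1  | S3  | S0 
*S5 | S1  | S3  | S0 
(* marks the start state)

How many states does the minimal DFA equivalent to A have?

Every state is reachable, so we keep all 6.
Initial partition by acceptance: {S0,S2} | {S1,S3,S4,S5}.
The partition is now stable with 2 blocks: {S0,S2} | {S1,S3,S4,S5}.

2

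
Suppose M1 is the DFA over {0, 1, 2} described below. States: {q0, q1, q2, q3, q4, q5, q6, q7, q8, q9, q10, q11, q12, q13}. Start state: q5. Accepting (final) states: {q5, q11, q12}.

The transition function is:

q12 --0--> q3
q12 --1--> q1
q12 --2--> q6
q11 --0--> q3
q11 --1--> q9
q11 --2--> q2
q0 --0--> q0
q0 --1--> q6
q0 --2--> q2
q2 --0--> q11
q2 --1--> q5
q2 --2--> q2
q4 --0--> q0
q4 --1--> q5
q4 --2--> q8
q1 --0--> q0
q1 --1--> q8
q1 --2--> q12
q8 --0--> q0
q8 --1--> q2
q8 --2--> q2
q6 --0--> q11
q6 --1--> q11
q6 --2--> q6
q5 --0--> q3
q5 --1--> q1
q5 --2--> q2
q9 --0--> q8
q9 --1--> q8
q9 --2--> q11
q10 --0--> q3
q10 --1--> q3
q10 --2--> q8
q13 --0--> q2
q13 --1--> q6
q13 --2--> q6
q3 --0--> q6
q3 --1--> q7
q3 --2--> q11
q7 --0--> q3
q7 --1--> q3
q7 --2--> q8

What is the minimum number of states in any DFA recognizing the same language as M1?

First remove the unreachable states {q4,q10,q13}; 11 states remain.
Initial partition by acceptance: {q5,q11,q12} | {q0,q1,q2,q3,q6,q7,q8,q9}.
Refine {q0,q1,q2,q3,q6,q7,q8,q9} on symbol 0: members go to different blocks, giving {q0,q1,q3,q7,q8,q9} and {q2,q6}.
On input 0, block {q0,q1,q3,q7,q8,q9} splits into {q0,q1,q7,q8,q9} and {q3}.
Split {q0,q1,q7,q8,q9} by δ(·,0) → {q0,q1,q8,q9} and {q7}.
On input 1, block {q0,q1,q8,q9} splits into {q0,q8} and {q1,q9}.
The partition is now stable with 6 blocks: {q5,q11,q12} | {q0,q8} | {q2,q6} | {q3} | {q7} | {q1,q9}.

6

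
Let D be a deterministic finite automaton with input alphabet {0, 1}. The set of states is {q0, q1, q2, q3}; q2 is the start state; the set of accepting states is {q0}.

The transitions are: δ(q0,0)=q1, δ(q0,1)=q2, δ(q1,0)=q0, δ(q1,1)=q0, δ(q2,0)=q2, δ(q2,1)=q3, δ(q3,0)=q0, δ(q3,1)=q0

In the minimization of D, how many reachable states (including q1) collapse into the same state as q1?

2

Every state is reachable, so we keep all 4.
Start with accepting vs non-accepting: {q0} | {q1,q2,q3}.
Split {q1,q2,q3} by δ(·,0) → {q1,q3} and {q2}.
The partition is now stable with 3 blocks: {q0} | {q1,q3} | {q2}.
The equivalence class containing q1 is {q1,q3}, of size 2.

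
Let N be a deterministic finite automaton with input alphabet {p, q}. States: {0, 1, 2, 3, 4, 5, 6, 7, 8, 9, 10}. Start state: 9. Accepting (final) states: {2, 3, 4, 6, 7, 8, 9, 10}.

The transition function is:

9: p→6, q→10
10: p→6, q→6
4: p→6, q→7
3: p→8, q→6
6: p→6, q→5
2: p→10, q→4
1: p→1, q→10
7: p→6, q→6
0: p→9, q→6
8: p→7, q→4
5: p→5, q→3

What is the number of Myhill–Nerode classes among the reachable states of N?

6

States {0,1,2} cannot be reached from the start state, so discard them.
P0 = {3,4,6,7,8,9,10} | {5}.
Refine {3,4,6,7,8,9,10} on symbol q: members go to different blocks, giving {3,4,7,8,9,10} and {6}.
Refine {3,4,7,8,9,10} on symbol p: members go to different blocks, giving {4,7,9,10} and {3,8}.
Refine {4,7,9,10} on symbol q: members go to different blocks, giving {4,9} and {7,10}.
On input p, block {3,8} splits into {3} and {8}.
The partition is now stable with 6 blocks: {4,9} | {5} | {6} | {3} | {7,10} | {8}.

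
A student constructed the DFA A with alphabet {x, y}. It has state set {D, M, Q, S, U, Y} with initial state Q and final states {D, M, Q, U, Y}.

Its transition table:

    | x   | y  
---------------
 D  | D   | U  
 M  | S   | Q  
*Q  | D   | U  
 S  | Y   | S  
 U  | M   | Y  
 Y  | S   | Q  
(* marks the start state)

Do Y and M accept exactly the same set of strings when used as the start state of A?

Every state is reachable, so we keep all 6.
Start with accepting vs non-accepting: {D,M,Q,U,Y} | {S}.
Refine {D,M,Q,U,Y} on symbol x: members go to different blocks, giving {D,Q,U} and {M,Y}.
Refine {D,Q,U} on symbol x: members go to different blocks, giving {D,Q} and {U}.
The partition is now stable with 4 blocks: {D,Q} | {S} | {M,Y} | {U}.
Y and M lie in the same block of the stable partition, so they are equivalent — no string distinguishes them.

Yes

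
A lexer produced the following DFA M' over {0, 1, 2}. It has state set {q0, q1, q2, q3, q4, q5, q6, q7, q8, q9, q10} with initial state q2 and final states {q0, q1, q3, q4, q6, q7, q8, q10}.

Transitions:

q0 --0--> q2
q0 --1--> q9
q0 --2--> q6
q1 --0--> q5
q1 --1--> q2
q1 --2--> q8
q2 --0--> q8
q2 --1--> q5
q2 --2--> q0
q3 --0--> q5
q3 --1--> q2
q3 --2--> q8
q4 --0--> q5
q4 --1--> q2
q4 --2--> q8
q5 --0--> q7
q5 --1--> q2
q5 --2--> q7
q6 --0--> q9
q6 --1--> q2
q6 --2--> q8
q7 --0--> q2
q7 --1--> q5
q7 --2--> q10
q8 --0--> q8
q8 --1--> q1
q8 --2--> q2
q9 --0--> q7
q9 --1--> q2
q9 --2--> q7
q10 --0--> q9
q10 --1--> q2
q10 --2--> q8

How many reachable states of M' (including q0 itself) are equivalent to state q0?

First remove the unreachable states {q3,q4}; 9 states remain.
Start with accepting vs non-accepting: {q0,q1,q6,q7,q8,q10} | {q2,q5,q9}.
Refine {q0,q1,q6,q7,q8,q10} on symbol 0: members go to different blocks, giving {q0,q1,q6,q7,q10} and {q8}.
Refine {q0,q1,q6,q7,q10} on symbol 2: members go to different blocks, giving {q1,q6,q10} and {q0,q7}.
On input 0, block {q2,q5,q9} splits into {q5,q9} and {q2}.
No further refinement is possible. Final partition (5 blocks): {q1,q6,q10} | {q5,q9} | {q8} | {q0,q7} | {q2}.
The equivalence class containing q0 is {q0,q7}, of size 2.

2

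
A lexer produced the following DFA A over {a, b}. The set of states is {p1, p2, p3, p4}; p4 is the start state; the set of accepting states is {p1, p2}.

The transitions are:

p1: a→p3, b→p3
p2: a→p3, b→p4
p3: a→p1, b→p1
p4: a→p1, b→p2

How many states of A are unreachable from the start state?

A breadth-first search from the start state visits every state.

0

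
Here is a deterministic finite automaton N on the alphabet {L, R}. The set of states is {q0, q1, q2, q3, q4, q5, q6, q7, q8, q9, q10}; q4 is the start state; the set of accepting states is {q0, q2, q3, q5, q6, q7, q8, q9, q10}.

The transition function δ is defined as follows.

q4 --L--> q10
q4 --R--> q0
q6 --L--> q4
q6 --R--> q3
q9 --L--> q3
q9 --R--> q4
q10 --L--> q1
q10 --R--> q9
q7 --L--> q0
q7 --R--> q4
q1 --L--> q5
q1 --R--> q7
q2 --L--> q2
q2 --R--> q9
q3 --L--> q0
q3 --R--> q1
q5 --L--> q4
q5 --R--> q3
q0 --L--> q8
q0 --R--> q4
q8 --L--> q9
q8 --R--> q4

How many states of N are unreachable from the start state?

2

Starting at q4 and following transitions, the reachable set is {q0, q1, q3, q4, q5, q7, q8, q9, q10}. That leaves q2, q6 unreachable — 2 in total.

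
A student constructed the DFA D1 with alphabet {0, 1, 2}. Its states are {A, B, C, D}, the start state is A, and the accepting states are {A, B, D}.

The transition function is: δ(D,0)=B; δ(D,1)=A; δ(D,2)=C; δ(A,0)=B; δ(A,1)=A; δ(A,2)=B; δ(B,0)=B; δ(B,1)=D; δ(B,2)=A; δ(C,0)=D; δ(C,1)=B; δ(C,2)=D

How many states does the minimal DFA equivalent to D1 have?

4

All states are reachable from the start state.
Start with accepting vs non-accepting: {A,B,D} | {C}.
Split {A,B,D} by δ(·,2) → {A,B} and {D}.
Split {A,B} by δ(·,1) → {A} and {B}.
No further refinement is possible. Final partition (4 blocks): {A} | {C} | {D} | {B}.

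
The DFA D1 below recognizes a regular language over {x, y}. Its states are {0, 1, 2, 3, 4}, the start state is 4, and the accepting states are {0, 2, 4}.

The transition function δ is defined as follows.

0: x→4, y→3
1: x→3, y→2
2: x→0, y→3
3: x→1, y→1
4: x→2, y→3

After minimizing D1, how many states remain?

All states are reachable from the start state.
Initial partition by acceptance: {0,2,4} | {1,3}.
On input y, block {1,3} splits into {1} and {3}.
The partition is now stable with 3 blocks: {0,2,4} | {1} | {3}.

3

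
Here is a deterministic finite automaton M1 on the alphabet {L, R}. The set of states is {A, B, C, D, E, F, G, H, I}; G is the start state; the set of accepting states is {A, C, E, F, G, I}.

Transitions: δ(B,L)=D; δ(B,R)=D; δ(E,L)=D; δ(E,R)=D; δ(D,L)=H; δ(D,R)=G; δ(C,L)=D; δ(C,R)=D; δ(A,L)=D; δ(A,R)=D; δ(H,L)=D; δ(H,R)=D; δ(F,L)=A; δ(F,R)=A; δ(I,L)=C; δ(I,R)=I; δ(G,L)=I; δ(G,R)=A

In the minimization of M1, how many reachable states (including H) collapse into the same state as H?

States {B,E,F} cannot be reached from the start state, so discard them.
P0 = {A,C,G,I} | {D,H}.
Split {A,C,G,I} by δ(·,L) → {A,C} and {G,I}.
On input R, block {D,H} splits into {D} and {H}.
Split {G,I} by δ(·,L) → {G} and {I}.
Stable partition: {A,C} | {D} | {G} | {H} | {I} — 5 equivalence classes.
State H belongs to the block {H}, which has 1 states.

1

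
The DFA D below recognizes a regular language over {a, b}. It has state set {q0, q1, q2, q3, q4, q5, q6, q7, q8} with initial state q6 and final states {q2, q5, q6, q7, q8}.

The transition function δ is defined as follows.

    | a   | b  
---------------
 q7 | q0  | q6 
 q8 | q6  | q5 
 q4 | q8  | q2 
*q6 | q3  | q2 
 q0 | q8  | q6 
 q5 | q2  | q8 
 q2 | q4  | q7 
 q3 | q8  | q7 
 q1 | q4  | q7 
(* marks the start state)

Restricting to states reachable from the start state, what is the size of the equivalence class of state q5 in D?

2

Reachable states from the start: {q0,q2,q3,q4,q5,q6,q7,q8}. Unreachable: {q1} — drop them.
Start with accepting vs non-accepting: {q2,q5,q6,q7,q8} | {q0,q3,q4}.
On input a, block {q2,q5,q6,q7,q8} splits into {q2,q6,q7} and {q5,q8}.
No further refinement is possible. Final partition (3 blocks): {q2,q6,q7} | {q0,q3,q4} | {q5,q8}.
State q5 belongs to the block {q5,q8}, which has 2 states.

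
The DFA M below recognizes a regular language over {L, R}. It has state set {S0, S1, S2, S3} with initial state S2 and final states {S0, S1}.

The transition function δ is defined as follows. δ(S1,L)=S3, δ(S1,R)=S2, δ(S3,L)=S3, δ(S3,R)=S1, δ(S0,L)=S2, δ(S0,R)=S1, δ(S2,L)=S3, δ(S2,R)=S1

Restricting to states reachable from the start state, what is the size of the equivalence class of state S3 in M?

2

Reachable states from the start: {S1,S2,S3}. Unreachable: {S0} — drop them.
Start with accepting vs non-accepting: {S1} | {S2,S3}.
The partition is now stable with 2 blocks: {S1} | {S2,S3}.
The equivalence class containing S3 is {S2,S3}, of size 2.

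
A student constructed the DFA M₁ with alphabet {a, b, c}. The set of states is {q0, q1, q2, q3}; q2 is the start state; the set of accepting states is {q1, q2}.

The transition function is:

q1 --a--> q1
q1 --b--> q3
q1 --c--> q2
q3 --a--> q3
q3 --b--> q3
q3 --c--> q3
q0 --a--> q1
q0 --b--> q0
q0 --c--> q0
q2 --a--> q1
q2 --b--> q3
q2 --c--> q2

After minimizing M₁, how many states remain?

Reachable states from the start: {q1,q2,q3}. Unreachable: {q0} — drop them.
Initial partition by acceptance: {q1,q2} | {q3}.
No further refinement is possible. Final partition (2 blocks): {q1,q2} | {q3}.

2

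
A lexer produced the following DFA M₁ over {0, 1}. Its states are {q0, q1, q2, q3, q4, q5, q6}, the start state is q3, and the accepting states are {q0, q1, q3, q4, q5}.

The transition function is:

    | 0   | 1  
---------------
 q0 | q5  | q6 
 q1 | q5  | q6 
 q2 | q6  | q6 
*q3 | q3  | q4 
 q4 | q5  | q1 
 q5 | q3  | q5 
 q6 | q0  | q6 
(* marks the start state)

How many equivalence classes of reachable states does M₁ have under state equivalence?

Reachable states from the start: {q0,q1,q3,q4,q5,q6}. Unreachable: {q2} — drop them.
Start with accepting vs non-accepting: {q0,q1,q3,q4,q5} | {q6}.
Split {q0,q1,q3,q4,q5} by δ(·,1) → {q3,q4,q5} and {q0,q1}.
Split {q3,q4,q5} by δ(·,1) → {q3,q5} and {q4}.
Split {q3,q5} by δ(·,1) → {q3} and {q5}.
No further refinement is possible. Final partition (5 blocks): {q3} | {q6} | {q0,q1} | {q4} | {q5}.

5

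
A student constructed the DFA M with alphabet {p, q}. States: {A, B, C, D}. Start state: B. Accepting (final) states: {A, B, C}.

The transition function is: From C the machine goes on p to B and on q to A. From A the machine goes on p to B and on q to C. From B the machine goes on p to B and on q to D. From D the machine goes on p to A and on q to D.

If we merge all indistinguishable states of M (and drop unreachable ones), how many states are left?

Every state is reachable, so we keep all 4.
P0 = {A,B,C} | {D}.
Split {A,B,C} by δ(·,q) → {A,C} and {B}.
The partition is now stable with 3 blocks: {A,C} | {D} | {B}.

3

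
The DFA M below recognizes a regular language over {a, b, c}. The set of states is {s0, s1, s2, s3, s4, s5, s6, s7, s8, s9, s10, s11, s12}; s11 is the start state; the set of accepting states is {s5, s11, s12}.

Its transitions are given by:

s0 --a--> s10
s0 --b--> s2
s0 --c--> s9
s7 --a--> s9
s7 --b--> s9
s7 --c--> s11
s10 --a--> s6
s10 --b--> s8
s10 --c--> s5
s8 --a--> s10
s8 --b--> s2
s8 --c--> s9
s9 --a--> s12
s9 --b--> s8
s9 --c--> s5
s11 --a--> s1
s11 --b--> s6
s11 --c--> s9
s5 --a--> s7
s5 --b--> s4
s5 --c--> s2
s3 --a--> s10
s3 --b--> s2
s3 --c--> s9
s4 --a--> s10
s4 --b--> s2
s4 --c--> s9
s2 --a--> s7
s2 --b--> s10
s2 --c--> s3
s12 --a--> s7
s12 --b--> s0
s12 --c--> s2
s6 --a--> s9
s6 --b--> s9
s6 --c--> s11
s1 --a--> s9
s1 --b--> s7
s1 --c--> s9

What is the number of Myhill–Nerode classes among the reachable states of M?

8

All states are reachable from the start state.
P0 = {s5,s11,s12} | {s0,s1,s2,s3,s4,s6,s7,s8,s9,s10}.
Refine {s0,s1,s2,s3,s4,s6,s7,s8,s9,s10} on symbol a: members go to different blocks, giving {s0,s1,s2,s3,s4,s6,s7,s8,s10} and {s9}.
Split {s5,s11,s12} by δ(·,c) → {s5,s12} and {s11}.
On input a, block {s0,s1,s2,s3,s4,s6,s7,s8,s10} splits into {s0,s2,s3,s4,s8,s10} and {s1,s6,s7}.
Refine {s0,s2,s3,s4,s8,s10} on symbol a: members go to different blocks, giving {s0,s3,s4,s8} and {s2,s10}.
Split {s1,s6,s7} by δ(·,b) → {s6,s7} and {s1}.
Refine {s2,s10} on symbol b: members go to different blocks, giving {s2} and {s10}.
No further refinement is possible. Final partition (8 blocks): {s5,s12} | {s0,s3,s4,s8} | {s9} | {s11} | {s6,s7} | {s2} | {s1} | {s10}.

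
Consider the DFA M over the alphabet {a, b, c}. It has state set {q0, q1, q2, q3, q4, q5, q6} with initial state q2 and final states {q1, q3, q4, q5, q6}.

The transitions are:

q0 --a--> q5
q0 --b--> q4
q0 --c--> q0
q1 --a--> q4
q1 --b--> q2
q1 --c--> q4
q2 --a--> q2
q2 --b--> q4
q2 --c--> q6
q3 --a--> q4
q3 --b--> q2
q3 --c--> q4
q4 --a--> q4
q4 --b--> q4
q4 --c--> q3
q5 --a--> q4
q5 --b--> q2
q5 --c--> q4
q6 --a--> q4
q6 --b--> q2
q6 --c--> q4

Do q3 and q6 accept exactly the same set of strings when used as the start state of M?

States {q0,q1,q5} cannot be reached from the start state, so discard them.
P0 = {q3,q4,q6} | {q2}.
Split {q3,q4,q6} by δ(·,b) → {q3,q6} and {q4}.
The partition is now stable with 3 blocks: {q3,q6} | {q2} | {q4}.
q3 and q6 lie in the same block of the stable partition, so they are equivalent — no string distinguishes them.

Yes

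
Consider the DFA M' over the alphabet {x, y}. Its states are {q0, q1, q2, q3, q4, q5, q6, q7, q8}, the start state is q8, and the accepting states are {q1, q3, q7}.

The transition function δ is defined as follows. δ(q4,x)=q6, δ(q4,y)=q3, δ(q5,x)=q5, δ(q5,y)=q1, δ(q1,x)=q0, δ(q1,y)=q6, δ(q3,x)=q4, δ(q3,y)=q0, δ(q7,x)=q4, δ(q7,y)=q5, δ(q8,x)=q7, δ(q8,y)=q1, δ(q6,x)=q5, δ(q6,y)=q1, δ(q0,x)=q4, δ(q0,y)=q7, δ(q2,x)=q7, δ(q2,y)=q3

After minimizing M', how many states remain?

Reachable states from the start: {q0,q1,q3,q4,q5,q6,q7,q8}. Unreachable: {q2} — drop them.
P0 = {q1,q3,q7} | {q0,q4,q5,q6,q8}.
On input x, block {q0,q4,q5,q6,q8} splits into {q0,q4,q5,q6} and {q8}.
The partition is now stable with 3 blocks: {q1,q3,q7} | {q0,q4,q5,q6} | {q8}.

3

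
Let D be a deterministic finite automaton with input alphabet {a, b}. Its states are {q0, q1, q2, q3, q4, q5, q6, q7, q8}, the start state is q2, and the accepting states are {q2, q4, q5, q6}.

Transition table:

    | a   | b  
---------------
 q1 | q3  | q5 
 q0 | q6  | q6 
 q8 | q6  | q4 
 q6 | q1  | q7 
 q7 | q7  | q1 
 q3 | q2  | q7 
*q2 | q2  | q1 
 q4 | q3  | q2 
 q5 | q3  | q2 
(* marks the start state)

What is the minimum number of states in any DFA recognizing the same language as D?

First remove the unreachable states {q0,q4,q6,q8}; 5 states remain.
P0 = {q2,q5} | {q1,q3,q7}.
Split {q2,q5} by δ(·,a) → {q2} and {q5}.
On input a, block {q1,q3,q7} splits into {q1,q7} and {q3}.
On input a, block {q1,q7} splits into {q1} and {q7}.
The partition is now stable with 5 blocks: {q2} | {q1} | {q5} | {q3} | {q7}.

5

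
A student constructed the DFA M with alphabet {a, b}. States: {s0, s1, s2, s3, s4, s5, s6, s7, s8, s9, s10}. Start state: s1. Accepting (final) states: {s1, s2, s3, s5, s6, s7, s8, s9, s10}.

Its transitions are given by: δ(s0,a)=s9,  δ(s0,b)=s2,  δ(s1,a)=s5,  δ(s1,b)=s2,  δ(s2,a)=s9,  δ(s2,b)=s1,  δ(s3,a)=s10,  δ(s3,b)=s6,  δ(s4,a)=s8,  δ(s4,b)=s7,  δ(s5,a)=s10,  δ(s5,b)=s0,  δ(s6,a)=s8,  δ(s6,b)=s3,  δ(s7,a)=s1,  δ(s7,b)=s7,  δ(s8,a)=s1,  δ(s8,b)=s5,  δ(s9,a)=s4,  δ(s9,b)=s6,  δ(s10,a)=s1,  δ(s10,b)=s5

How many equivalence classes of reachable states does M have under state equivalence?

9

All states are reachable from the start state.
Initial partition by acceptance: {s1,s2,s3,s5,s6,s7,s8,s9,s10} | {s0,s4}.
Refine {s1,s2,s3,s5,s6,s7,s8,s9,s10} on symbol a: members go to different blocks, giving {s1,s2,s3,s5,s6,s7,s8,s10} and {s9}.
Refine {s1,s2,s3,s5,s6,s7,s8,s10} on symbol a: members go to different blocks, giving {s1,s3,s5,s6,s7,s8,s10} and {s2}.
On input b, block {s1,s3,s5,s6,s7,s8,s10} splits into {s3,s6,s7,s8,s10} and {s1} and {s5}.
Refine {s3,s6,s7,s8,s10} on symbol a: members go to different blocks, giving {s7,s8,s10} and {s3,s6}.
On input b, block {s7,s8,s10} splits into {s8,s10} and {s7}.
Split {s0,s4} by δ(·,a) → {s0} and {s4}.
The partition is now stable with 9 blocks: {s8,s10} | {s0} | {s9} | {s2} | {s1} | {s5} | {s3,s6} | {s7} | {s4}.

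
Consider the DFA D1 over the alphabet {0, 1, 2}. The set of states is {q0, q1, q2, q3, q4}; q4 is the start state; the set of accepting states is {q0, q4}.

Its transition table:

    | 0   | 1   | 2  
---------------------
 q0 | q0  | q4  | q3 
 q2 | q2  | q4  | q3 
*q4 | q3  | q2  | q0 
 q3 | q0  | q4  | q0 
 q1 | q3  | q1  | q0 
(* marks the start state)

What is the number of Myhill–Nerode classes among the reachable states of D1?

Reachable states from the start: {q0,q2,q3,q4}. Unreachable: {q1} — drop them.
Start with accepting vs non-accepting: {q0,q4} | {q2,q3}.
Refine {q0,q4} on symbol 0: members go to different blocks, giving {q0} and {q4}.
On input 0, block {q2,q3} splits into {q2} and {q3}.
No further refinement is possible. Final partition (4 blocks): {q0} | {q2} | {q4} | {q3}.

4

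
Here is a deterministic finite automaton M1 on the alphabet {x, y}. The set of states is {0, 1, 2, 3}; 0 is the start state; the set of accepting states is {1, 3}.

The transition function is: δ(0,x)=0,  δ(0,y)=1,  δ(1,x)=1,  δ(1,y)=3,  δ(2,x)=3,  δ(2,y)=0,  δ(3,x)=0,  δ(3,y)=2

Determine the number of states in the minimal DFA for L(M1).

Initial partition by acceptance: {1,3} | {0,2}.
Refine {1,3} on symbol x: members go to different blocks, giving {1} and {3}.
On input x, block {0,2} splits into {0} and {2}.
Stable partition: {1} | {0} | {3} | {2} — 4 equivalence classes.

4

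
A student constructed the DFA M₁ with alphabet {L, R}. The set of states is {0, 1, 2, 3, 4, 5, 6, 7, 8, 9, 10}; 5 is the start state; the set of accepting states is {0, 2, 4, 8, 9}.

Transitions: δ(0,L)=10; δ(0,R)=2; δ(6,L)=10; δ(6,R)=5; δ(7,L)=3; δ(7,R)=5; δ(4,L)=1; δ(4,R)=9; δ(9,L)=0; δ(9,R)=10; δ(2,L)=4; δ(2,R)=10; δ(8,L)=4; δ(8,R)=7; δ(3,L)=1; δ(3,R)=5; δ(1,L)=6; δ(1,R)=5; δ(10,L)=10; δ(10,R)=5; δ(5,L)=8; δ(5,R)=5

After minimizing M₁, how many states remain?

4

Every state is reachable, so we keep all 11.
Start with accepting vs non-accepting: {0,2,4,8,9} | {1,3,5,6,7,10}.
Refine {0,2,4,8,9} on symbol L: members go to different blocks, giving {2,8,9} and {0,4}.
Refine {1,3,5,6,7,10} on symbol L: members go to different blocks, giving {1,3,6,7,10} and {5}.
The partition is now stable with 4 blocks: {2,8,9} | {1,3,6,7,10} | {0,4} | {5}.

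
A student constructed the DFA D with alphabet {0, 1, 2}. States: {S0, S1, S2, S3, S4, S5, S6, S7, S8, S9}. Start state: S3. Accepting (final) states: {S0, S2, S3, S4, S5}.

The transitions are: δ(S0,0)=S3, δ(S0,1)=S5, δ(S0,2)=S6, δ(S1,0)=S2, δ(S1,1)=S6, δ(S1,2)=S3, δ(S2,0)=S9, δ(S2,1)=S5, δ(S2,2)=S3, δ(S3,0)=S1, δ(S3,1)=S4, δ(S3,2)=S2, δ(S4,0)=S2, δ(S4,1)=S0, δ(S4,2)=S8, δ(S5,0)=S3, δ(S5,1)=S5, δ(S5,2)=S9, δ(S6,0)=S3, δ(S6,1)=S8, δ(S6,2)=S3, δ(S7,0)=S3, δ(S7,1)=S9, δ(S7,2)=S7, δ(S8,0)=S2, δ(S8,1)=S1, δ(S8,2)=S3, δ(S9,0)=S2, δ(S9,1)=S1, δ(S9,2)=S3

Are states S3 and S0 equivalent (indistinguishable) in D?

Reachable states from the start: {S0,S1,S2,S3,S4,S5,S6,S8,S9}. Unreachable: {S7} — drop them.
P0 = {S0,S2,S3,S4,S5} | {S1,S6,S8,S9}.
Split {S0,S2,S3,S4,S5} by δ(·,0) → {S0,S4,S5} and {S2,S3}.
Stable partition: {S0,S4,S5} | {S1,S6,S8,S9} | {S2,S3} — 3 equivalence classes.
S3 and S0 end up in different blocks, so they are distinguishable. For instance, the string '0' is accepted from only S0.

No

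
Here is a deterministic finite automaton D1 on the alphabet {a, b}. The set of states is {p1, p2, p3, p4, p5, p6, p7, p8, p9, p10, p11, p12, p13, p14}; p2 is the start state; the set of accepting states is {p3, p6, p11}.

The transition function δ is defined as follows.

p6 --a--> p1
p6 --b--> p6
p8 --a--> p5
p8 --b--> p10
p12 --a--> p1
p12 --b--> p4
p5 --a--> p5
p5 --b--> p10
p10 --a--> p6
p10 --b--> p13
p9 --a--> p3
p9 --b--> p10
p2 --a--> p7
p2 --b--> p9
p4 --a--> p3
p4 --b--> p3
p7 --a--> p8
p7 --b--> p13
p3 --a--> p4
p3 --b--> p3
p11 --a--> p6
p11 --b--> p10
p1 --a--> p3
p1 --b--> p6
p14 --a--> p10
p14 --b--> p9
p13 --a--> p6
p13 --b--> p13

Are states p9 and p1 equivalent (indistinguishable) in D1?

First remove the unreachable states {p11,p12,p14}; 11 states remain.
Start with accepting vs non-accepting: {p3,p6} | {p1,p2,p4,p5,p7,p8,p9,p10,p13}.
Refine {p1,p2,p4,p5,p7,p8,p9,p10,p13} on symbol a: members go to different blocks, giving {p1,p4,p9,p10,p13} and {p2,p5,p7,p8}.
On input b, block {p1,p4,p9,p10,p13} splits into {p9,p10,p13} and {p1,p4}.
Stable partition: {p3,p6} | {p9,p10,p13} | {p2,p5,p7,p8} | {p1,p4} — 4 equivalence classes.
p9 and p1 end up in different blocks, so they are distinguishable. For instance, the string 'b' is accepted from only p1.

No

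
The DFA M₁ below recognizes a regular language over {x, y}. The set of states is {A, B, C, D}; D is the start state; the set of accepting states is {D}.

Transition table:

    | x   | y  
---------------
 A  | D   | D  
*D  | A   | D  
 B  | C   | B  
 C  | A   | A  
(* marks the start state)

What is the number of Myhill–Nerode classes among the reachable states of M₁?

2

Reachable states from the start: {A,D}. Unreachable: {B,C} — drop them.
Start with accepting vs non-accepting: {D} | {A}.
No further refinement is possible. Final partition (2 blocks): {D} | {A}.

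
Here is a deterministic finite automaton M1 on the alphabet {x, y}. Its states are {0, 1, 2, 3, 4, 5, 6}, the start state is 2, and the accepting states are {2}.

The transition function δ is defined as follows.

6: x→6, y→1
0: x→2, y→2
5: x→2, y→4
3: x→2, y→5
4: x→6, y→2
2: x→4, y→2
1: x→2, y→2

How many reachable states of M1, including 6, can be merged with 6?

1

Reachable states from the start: {1,2,4,6}. Unreachable: {0,3,5} — drop them.
Initial partition by acceptance: {2} | {1,4,6}.
Refine {1,4,6} on symbol x: members go to different blocks, giving {4,6} and {1}.
On input y, block {4,6} splits into {4} and {6}.
Stable partition: {2} | {4} | {1} | {6} — 4 equivalence classes.
State 6 belongs to the block {6}, which has 1 states.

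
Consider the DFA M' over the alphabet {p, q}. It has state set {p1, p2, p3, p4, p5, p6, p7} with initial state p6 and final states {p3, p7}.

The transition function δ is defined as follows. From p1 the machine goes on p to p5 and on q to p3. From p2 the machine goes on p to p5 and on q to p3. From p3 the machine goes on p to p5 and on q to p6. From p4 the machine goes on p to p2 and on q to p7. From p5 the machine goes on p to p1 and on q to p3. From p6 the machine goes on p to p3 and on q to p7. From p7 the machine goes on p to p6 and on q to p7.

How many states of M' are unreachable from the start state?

Starting at p6 and following transitions, the reachable set is {p1, p3, p5, p6, p7}. That leaves p2, p4 unreachable — 2 in total.

2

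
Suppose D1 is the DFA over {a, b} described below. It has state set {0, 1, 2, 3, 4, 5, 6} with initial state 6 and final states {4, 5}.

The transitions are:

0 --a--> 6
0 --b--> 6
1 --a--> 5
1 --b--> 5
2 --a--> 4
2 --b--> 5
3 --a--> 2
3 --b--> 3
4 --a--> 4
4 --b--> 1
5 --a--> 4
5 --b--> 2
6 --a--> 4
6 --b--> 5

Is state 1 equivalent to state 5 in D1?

No

States {0,3} cannot be reached from the start state, so discard them.
P0 = {4,5} | {1,2,6}.
No further refinement is possible. Final partition (2 blocks): {4,5} | {1,2,6}.
1 and 5 end up in different blocks, so they are distinguishable. For instance, the string 'ε' is accepted from only 5.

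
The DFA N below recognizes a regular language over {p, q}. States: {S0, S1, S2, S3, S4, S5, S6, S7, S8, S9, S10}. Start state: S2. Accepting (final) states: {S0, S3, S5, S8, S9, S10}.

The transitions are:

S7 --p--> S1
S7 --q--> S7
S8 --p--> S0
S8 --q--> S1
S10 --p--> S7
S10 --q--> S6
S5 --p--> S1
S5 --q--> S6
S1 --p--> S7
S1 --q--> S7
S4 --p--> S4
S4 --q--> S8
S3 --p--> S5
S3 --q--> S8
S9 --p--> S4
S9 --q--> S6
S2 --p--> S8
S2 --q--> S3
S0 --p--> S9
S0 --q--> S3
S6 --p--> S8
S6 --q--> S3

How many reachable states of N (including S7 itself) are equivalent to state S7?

2

First remove the unreachable states {S10}; 10 states remain.
Initial partition by acceptance: {S0,S3,S5,S8,S9} | {S1,S2,S4,S6,S7}.
Refine {S0,S3,S5,S8,S9} on symbol p: members go to different blocks, giving {S0,S3,S8} and {S5,S9}.
Split {S0,S3,S8} by δ(·,p) → {S0,S3} and {S8}.
On input q, block {S0,S3} splits into {S0} and {S3}.
On input p, block {S1,S2,S4,S6,S7} splits into {S1,S4,S7} and {S2,S6}.
Refine {S1,S4,S7} on symbol q: members go to different blocks, giving {S1,S7} and {S4}.
On input p, block {S5,S9} splits into {S5} and {S9}.
No further refinement is possible. Final partition (8 blocks): {S0} | {S1,S7} | {S5} | {S8} | {S3} | {S2,S6} | {S4} | {S9}.
State S7 belongs to the block {S1,S7}, which has 2 states.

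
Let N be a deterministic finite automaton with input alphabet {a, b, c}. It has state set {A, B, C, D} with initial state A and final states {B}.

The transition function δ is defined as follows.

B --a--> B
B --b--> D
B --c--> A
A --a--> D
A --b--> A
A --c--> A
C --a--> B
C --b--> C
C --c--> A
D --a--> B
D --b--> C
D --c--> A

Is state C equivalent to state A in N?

Every state is reachable, so we keep all 4.
P0 = {B} | {A,C,D}.
Split {A,C,D} by δ(·,a) → {C,D} and {A}.
The partition is now stable with 3 blocks: {B} | {C,D} | {A}.
C and A end up in different blocks, so they are distinguishable. For instance, the string 'a' is accepted from only C.

No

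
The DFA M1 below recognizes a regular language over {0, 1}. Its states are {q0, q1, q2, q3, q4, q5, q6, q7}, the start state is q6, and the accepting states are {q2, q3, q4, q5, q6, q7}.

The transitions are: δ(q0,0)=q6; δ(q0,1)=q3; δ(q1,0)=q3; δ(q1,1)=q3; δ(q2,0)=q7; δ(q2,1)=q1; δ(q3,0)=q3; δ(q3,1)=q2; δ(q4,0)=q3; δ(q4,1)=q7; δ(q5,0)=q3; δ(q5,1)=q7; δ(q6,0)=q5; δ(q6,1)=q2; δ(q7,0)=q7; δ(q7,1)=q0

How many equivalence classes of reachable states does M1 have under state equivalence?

3

First remove the unreachable states {q4}; 7 states remain.
P0 = {q2,q3,q5,q6,q7} | {q0,q1}.
Split {q2,q3,q5,q6,q7} by δ(·,1) → {q3,q5,q6} and {q2,q7}.
No further refinement is possible. Final partition (3 blocks): {q3,q5,q6} | {q0,q1} | {q2,q7}.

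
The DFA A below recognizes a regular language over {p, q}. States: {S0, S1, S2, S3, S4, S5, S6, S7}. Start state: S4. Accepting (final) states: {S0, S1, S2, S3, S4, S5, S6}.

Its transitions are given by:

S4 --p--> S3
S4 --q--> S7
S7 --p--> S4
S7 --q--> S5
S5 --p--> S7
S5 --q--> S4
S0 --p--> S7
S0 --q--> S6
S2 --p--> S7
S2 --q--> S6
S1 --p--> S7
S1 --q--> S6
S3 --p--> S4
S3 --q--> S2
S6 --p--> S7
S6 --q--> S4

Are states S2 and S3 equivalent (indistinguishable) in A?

No

First remove the unreachable states {S0,S1}; 6 states remain.
P0 = {S2,S3,S4,S5,S6} | {S7}.
On input p, block {S2,S3,S4,S5,S6} splits into {S2,S5,S6} and {S3,S4}.
Refine {S2,S5,S6} on symbol q: members go to different blocks, giving {S5,S6} and {S2}.
On input q, block {S3,S4} splits into {S3} and {S4}.
Stable partition: {S5,S6} | {S7} | {S3} | {S2} | {S4} — 5 equivalence classes.
S2 and S3 end up in different blocks, so they are distinguishable. For instance, the string 'p' is accepted from only S3.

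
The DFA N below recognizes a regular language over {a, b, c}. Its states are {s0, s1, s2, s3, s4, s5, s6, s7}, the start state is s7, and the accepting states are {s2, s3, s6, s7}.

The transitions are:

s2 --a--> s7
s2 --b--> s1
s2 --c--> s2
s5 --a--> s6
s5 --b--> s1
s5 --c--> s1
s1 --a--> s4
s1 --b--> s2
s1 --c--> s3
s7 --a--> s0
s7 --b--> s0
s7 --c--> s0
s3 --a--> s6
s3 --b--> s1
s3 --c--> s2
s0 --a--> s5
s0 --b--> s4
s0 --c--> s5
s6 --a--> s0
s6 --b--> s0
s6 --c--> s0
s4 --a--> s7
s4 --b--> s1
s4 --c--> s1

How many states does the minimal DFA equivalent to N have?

Start with accepting vs non-accepting: {s2,s3,s6,s7} | {s0,s1,s4,s5}.
On input a, block {s2,s3,s6,s7} splits into {s2,s3} and {s6,s7}.
Split {s0,s1,s4,s5} by δ(·,a) → {s0,s1} and {s4,s5}.
Refine {s0,s1} on symbol b: members go to different blocks, giving {s0} and {s1}.
The partition is now stable with 5 blocks: {s2,s3} | {s0} | {s6,s7} | {s4,s5} | {s1}.

5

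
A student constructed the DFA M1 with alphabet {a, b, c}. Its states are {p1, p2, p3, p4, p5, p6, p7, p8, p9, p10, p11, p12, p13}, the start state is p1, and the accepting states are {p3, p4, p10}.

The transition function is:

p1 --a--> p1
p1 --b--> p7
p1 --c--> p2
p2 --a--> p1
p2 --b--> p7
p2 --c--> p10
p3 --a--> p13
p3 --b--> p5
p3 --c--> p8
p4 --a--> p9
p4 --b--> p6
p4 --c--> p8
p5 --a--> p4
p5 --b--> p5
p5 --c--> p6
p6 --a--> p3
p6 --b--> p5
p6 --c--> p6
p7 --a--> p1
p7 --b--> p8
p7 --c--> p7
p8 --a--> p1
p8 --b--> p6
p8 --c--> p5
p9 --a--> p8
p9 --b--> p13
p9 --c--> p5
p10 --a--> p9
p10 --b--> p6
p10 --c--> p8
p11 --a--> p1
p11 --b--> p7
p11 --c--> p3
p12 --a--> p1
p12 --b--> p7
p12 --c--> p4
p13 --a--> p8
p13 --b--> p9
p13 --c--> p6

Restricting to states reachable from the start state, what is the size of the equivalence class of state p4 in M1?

3

First remove the unreachable states {p11,p12}; 11 states remain.
P0 = {p3,p4,p10} | {p1,p2,p5,p6,p7,p8,p9,p13}.
Split {p1,p2,p5,p6,p7,p8,p9,p13} by δ(·,a) → {p1,p2,p7,p8,p9,p13} and {p5,p6}.
Split {p1,p2,p7,p8,p9,p13} by δ(·,b) → {p1,p2,p7,p9,p13} and {p8}.
On input a, block {p1,p2,p7,p9,p13} splits into {p1,p2,p7} and {p9,p13}.
Split {p1,p2,p7} by δ(·,b) → {p1,p2} and {p7}.
Split {p1,p2} by δ(·,c) → {p1} and {p2}.
The partition is now stable with 7 blocks: {p3,p4,p10} | {p1} | {p5,p6} | {p8} | {p9,p13} | {p7} | {p2}.
The equivalence class containing p4 is {p3,p4,p10}, of size 3.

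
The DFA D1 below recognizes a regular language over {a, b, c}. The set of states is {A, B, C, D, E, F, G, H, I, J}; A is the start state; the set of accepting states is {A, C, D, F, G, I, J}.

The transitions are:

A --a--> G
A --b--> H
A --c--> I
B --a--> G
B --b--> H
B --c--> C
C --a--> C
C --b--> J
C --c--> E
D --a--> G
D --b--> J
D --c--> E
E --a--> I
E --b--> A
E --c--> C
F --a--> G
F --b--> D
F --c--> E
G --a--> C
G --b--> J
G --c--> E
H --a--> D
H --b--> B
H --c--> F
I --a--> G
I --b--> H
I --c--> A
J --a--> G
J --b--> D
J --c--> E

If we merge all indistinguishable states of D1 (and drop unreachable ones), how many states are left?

Start with accepting vs non-accepting: {A,C,D,F,G,I,J} | {B,E,H}.
On input b, block {A,C,D,F,G,I,J} splits into {C,D,F,G,J} and {A,I}.
On input a, block {B,E,H} splits into {B,H} and {E}.
Stable partition: {C,D,F,G,J} | {B,H} | {A,I} | {E} — 4 equivalence classes.

4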